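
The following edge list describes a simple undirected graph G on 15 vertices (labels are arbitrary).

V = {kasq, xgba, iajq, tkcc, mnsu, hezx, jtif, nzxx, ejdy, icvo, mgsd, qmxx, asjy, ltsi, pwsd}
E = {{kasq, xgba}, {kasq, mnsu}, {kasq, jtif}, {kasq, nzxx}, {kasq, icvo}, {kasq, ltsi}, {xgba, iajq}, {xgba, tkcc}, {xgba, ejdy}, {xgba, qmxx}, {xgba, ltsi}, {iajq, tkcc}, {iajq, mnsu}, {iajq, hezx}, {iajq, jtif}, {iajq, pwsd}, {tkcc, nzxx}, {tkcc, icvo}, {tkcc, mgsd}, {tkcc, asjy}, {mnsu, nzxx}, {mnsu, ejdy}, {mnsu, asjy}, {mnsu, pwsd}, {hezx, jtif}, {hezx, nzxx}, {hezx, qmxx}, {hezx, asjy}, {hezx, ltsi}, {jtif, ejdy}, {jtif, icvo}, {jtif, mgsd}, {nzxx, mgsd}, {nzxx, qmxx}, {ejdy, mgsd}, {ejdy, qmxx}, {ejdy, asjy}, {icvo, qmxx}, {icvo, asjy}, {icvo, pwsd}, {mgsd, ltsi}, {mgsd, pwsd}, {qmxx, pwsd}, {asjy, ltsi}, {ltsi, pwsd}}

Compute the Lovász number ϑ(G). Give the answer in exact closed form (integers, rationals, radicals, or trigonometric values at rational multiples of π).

deg(icvo) = 6; N(icvo) = {kasq, tkcc, jtif, qmxx, asjy, pwsd}.
deg(nzxx) = 6; N(nzxx) = {kasq, tkcc, mnsu, hezx, mgsd, qmxx}.
deg(tkcc) = 6; N(tkcc) = {xgba, iajq, nzxx, icvo, mgsd, asjy}.
N(mnsu) = {kasq, iajq, nzxx, ejdy, asjy, pwsd}, |N(mnsu)| = 6.
G on 15 vertices is 6-regular; Kneser K(6,2) on C(6,2)=15 vertices.
Distinct eigenvalues (to 4 d.p.): [6.0, 1.0, -3.0].
Lovász: ϑ = −15(-3)/(6+-1*(-3)) = 5.
= 5.000000000… (decimal).

5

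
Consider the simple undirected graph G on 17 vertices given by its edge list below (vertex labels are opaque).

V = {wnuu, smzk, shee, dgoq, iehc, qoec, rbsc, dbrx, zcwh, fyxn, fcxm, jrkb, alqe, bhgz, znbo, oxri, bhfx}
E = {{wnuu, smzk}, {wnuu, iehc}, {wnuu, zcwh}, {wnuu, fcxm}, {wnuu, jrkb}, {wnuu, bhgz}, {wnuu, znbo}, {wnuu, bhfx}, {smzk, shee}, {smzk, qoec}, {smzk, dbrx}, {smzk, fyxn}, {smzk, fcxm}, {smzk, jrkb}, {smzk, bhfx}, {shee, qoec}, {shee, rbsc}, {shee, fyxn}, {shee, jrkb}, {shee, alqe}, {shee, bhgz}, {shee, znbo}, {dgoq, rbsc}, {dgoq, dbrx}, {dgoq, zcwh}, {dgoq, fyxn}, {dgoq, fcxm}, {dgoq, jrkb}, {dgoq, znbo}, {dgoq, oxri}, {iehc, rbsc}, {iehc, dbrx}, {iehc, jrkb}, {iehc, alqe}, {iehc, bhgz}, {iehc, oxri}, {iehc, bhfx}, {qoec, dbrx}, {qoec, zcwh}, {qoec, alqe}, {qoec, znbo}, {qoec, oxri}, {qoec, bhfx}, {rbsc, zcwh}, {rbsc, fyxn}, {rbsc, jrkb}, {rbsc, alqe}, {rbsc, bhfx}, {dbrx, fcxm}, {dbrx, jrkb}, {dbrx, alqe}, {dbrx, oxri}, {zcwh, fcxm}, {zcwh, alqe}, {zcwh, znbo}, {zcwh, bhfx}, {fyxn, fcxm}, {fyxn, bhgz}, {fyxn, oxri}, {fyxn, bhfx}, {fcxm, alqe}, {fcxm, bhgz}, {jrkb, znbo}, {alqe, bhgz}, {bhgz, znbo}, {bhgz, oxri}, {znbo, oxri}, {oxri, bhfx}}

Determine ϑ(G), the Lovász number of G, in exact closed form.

sqrt(17)

deg(smzk) = 8; N(smzk) = {wnuu, shee, qoec, dbrx, fyxn, fcxm, jrkb, bhfx}.
N(alqe) = {shee, iehc, qoec, rbsc, dbrx, zcwh, fcxm, bhgz}, |N(alqe)| = 8.
N(oxri) = {dgoq, iehc, qoec, dbrx, fyxn, bhgz, znbo, bhfx}, |N(oxri)| = 8.
deg(shee) = 8; N(shee) = {smzk, qoec, rbsc, fyxn, jrkb, alqe, bhgz, znbo}.
8-regular, N=17; SR(17,8,3,4) — a Paley graph.
Distinct eigenvalues (to 5 d.p.): [8.0, 1.56155, -2.56155].
−17·(-sqrt(17)/2 - 1/2) / ((8)−(-sqrt(17)/2 - 1/2)) = sqrt(17) = ϑ(G).
= 4.12311… (decimal).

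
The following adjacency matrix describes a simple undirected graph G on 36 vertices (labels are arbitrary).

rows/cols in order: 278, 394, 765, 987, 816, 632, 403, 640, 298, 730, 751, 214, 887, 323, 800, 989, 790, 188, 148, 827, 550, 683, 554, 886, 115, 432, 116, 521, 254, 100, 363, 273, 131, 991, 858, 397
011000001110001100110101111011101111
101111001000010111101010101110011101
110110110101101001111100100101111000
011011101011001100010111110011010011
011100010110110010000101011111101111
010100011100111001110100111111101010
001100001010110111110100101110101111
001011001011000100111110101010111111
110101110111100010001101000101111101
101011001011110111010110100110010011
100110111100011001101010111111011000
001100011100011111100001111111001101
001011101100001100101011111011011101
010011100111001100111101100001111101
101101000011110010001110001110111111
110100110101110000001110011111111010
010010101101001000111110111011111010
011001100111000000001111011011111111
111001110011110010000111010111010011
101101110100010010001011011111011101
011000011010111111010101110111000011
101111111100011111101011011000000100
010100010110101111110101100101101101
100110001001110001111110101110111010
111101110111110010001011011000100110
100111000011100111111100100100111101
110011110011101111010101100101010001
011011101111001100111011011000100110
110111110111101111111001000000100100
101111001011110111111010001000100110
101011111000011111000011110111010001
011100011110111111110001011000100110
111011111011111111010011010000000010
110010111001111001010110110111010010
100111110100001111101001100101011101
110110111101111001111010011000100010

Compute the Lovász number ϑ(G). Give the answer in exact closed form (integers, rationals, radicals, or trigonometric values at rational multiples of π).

8

Vertex 765 has 21 neighbors: 278, 394, 987, 816, 403, 640, 730, 214, 887, 800, 188, 148, 827, 550, 683, 115, 521, 100, 363, 273, 131.
deg(188) = 21; N(188) = {394, 765, 632, 403, 730, 751, 214, 550, 683, 554, 886, 432, 116, 254, 100, 363, 273, 131, 991, 858, 397}.
deg(816) = 21; N(816) = {394, 765, 987, 640, 730, 751, 887, 323, 790, 683, 886, 432, 116, 521, 254, 100, 363, 131, 991, 858, 397}.
N(640) = {765, 816, 632, 298, 751, 214, 989, 148, 827, 550, 683, 554, 115, 116, 254, 363, 273, 131, 991, 858, 397}, |N(640)| = 21.
deg(v) = 21 for all v (|V|=36); Kneser-type, 2-subsets of [9].
spec(A) ≈ [21.0, 1.0, -6.0] (distinct, 5 d.p.).
−36·(-6) / ((21)−(-6)) = 8 = ϑ(G).
ϑ(G) ≈ 8.000000.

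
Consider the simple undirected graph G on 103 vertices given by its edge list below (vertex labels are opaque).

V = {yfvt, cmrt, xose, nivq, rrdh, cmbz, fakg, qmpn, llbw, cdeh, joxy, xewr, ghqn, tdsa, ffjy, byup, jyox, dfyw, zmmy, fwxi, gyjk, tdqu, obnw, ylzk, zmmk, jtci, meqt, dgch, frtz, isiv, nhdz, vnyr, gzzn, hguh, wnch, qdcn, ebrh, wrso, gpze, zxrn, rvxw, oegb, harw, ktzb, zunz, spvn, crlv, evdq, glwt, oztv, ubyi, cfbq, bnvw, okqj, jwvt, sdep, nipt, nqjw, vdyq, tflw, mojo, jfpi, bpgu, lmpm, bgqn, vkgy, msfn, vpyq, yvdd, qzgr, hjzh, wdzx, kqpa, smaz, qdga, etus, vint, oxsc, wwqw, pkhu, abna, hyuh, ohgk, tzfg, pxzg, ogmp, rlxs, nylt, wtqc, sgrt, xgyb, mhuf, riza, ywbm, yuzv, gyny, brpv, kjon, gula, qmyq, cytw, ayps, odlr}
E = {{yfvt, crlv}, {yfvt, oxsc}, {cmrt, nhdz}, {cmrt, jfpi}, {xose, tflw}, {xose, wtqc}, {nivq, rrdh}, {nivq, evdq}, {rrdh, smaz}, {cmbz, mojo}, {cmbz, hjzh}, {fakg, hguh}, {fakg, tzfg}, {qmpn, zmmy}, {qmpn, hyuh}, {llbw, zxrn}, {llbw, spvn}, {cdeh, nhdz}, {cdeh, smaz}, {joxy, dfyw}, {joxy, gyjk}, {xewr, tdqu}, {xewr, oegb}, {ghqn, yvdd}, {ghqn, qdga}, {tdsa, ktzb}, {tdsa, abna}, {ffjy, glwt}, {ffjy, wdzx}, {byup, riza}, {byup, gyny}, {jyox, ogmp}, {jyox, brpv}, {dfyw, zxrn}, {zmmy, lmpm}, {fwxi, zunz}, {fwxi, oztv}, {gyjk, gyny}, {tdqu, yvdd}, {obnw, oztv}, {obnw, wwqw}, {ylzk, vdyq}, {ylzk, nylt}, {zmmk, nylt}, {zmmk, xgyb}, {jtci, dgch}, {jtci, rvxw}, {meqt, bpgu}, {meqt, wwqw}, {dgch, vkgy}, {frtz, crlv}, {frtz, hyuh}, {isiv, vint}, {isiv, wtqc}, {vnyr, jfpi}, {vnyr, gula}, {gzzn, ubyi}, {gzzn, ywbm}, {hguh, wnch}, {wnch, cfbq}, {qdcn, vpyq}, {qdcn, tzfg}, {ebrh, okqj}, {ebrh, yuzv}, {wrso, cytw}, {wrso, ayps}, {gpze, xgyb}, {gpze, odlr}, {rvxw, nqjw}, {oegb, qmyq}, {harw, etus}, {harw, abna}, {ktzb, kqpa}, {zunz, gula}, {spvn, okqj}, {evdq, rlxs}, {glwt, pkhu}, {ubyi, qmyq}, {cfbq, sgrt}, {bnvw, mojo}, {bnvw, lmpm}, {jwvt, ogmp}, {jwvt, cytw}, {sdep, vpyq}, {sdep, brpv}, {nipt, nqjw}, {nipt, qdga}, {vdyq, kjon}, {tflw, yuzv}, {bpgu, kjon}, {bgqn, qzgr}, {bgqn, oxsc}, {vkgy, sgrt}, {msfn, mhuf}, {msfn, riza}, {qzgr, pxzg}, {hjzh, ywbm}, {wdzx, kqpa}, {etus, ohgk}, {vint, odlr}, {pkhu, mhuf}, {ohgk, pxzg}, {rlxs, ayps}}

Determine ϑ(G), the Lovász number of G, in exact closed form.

103*cos(pi/103)/(cos(pi/103) + 1)

deg(llbw) = 2; N(llbw) = {zxrn, spvn}.
Vertex gpze has 2 neighbors: xgyb, odlr.
N(hguh) = {fakg, wnch}, |N(hguh)| = 2.
Vertex meqt has 2 neighbors: bpgu, wwqw.
2-regular, N=103; a single 103-cycle (edge-transitive).
The 52 distinct eigenvalues: [2.0, 1.996, 1.985, 1.967, 1.941, 1.908, 1.868, 1.82, 1.767, 1.706, 1.639, 1.566, 1.488, 1.403, 1.314, 1.22, 1.121, 1.018, 0.911, 0.8, 0.687, 0.571, 0.454, 0.334, 0.213, 0.091, -0.03, -0.152, -0.274, -0.394, -0.513, -0.63, -0.744, -0.856, -0.965, -1.07, -1.171, -1.267, -1.359, -1.446, -1.528, -1.604, -1.673, -1.737, -1.794, -1.845, -1.888, -1.925, -1.955, -1.977, -1.992, -1.999].
Lovász: ϑ = −103(-2*cos(pi/103))/(2+-(-1)*2*cos(pi/103)) = 103*cos(pi/103)/(cos(pi/103) + 1).
= 51.48802… (decimal).
α=51, χ(Ḡ)=52; ϑ=103*cos(pi/103)/(cos(pi/103) + 1) lies between (both strict).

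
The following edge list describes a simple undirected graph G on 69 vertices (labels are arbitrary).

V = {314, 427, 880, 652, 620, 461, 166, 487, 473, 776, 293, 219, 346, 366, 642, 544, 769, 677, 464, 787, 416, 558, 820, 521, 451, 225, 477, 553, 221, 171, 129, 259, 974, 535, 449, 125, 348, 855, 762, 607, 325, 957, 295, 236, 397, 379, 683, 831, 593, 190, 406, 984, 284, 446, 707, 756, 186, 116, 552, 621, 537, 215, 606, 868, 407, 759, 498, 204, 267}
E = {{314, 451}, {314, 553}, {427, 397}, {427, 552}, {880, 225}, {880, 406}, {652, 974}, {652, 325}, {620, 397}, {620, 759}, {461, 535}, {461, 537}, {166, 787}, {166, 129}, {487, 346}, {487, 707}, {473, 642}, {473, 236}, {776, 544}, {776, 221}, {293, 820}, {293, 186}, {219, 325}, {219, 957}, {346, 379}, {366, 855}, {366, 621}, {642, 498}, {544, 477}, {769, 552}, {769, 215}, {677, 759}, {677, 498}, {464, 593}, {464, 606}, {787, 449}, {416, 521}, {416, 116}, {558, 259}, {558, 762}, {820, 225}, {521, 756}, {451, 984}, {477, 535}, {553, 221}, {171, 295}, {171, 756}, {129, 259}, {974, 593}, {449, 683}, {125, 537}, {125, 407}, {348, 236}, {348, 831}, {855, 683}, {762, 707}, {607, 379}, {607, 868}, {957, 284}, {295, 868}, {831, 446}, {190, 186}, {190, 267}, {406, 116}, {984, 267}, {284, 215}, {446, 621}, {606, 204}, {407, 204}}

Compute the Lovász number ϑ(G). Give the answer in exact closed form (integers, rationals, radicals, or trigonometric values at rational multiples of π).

deg(593) = 2; N(593) = {464, 974}.
Vertex 293 has 2 neighbors: 820, 186.
Vertex 215 has 2 neighbors: 769, 284.
N(855) = {366, 683}, |N(855)| = 2.
69-vertex 2-regular graph: this is C_{69}, the 69-cycle.
Distinct eigenvalues (to 5 d.p.): [2.0, 1.99171, 1.96692, 1.92583, 1.86879, 1.79626, 1.70884, 1.60726, 1.49237, 1.36511, 1.22653, 1.0778, 0.92013, 0.75484, 0.58329, 0.40691, 0.22716, 0.04553, -0.13648, -0.31737, -0.49562, -0.66976, -0.83835, -1.0, -1.15336, -1.29716, -1.43022, -1.55142, -1.65977, -1.75437, -1.83442, -1.89928, -1.9484, -1.98137, -1.99793].
λ_max=2, λ_min=-2*cos(pi/69); ϑ = −69·λ_min/(λ_max−λ_min) = 69*cos(pi/69)/(cos(pi/69) + 1).
≈ 34.482114103 (to 9 d.p.).
34 ≤ 69*cos(pi/69)/(cos(pi/69) + 1) ≤ 35: both strict.

69*cos(pi/69)/(cos(pi/69) + 1)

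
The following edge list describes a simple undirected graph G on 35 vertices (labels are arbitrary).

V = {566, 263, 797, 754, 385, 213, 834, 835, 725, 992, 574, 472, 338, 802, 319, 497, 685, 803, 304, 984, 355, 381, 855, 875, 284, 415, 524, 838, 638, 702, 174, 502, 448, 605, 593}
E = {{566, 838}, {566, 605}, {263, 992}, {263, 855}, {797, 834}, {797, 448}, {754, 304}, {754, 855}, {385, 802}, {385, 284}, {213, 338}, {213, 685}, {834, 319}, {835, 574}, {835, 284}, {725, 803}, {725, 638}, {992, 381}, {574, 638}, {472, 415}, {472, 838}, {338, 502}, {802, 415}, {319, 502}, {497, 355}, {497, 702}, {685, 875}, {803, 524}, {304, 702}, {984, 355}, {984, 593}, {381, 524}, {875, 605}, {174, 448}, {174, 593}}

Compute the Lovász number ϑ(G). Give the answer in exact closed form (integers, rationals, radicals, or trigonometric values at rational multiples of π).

35*cos(pi/35)/(cos(pi/35) + 1)

N(875) = {685, 605}, |N(875)| = 2.
deg(835) = 2; N(835) = {574, 284}.
deg(338) = 2; N(338) = {213, 502}.
N(524) = {803, 381}, |N(524)| = 2.
deg(v) = 2 for all v (|V|=35); the odd cycle C_{35}.
Distinct eigenvalues (to 5 d.p.): [2.0, 1.96786, 1.87247, 1.7169, 1.50614, 1.24698, 0.94774, 0.61803, 0.26847, -0.08973, -0.44504, -0.78605, -1.10179, -1.38213, -1.61803, -1.80194, -1.92793, -1.99195].
ϑ = −N·λ_min/(λ_max−λ_min) = −35·(-2*cos(pi/35))/(2−(-2*cos(pi/35))) = 35*cos(pi/35)/(cos(pi/35) + 1).
≈ 17.464704 (to 6 d.p.).
17 ≤ 35*cos(pi/35)/(cos(pi/35) + 1) ≤ 18: both strict.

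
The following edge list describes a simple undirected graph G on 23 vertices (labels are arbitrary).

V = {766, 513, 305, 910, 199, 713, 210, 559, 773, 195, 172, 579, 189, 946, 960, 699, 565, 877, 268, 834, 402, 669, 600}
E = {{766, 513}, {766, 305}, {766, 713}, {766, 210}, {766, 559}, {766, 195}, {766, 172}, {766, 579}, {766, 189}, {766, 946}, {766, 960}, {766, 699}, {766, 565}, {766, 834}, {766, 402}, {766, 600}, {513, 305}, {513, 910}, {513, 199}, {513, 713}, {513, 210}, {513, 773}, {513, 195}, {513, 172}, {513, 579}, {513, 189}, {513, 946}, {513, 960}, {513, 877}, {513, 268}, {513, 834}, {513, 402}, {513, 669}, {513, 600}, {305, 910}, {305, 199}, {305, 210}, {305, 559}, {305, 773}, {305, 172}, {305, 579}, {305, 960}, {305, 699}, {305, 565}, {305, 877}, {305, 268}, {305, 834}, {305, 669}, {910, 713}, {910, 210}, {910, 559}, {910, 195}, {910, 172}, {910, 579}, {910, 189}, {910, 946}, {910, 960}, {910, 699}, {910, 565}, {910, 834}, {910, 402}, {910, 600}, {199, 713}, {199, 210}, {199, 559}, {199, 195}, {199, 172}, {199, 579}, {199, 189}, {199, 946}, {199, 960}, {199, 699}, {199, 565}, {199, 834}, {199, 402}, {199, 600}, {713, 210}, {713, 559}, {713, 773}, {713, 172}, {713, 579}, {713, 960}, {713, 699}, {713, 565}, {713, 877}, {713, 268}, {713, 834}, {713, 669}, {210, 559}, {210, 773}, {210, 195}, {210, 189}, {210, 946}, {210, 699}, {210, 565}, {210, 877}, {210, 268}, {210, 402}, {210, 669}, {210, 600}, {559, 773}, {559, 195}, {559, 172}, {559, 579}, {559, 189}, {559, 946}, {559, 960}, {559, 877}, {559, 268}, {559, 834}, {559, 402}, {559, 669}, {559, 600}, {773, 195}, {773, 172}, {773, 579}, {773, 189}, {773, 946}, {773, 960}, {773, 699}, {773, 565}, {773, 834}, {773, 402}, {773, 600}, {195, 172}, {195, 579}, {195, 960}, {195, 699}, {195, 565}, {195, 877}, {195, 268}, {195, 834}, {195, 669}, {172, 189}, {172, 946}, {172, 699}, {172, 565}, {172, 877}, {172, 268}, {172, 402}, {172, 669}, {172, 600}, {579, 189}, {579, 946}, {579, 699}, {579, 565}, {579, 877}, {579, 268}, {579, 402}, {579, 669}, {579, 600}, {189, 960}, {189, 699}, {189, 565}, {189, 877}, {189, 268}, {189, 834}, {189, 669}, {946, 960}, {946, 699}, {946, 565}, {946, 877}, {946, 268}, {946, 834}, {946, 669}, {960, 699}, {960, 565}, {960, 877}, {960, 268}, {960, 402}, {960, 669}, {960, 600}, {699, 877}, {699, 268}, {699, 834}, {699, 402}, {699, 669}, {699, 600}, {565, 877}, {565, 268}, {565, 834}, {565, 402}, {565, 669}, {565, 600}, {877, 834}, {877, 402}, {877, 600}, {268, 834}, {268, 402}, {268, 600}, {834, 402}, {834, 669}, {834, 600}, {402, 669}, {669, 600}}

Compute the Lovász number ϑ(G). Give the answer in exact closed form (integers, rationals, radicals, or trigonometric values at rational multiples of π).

7

deg(559) = 19; N(559) = {766, 305, 910, 199, 713, 210, 773, 195, 172, 579, 189, 946, 960, 877, 268, 834, 402, 669, 600}.
N(172) = {766, 513, 305, 910, 199, 713, 559, 773, 195, 189, 946, 699, 565, 877, 268, 402, 669, 600}, |N(172)| = 18.
N(210) = {766, 513, 305, 910, 199, 713, 559, 773, 195, 189, 946, 699, 565, 877, 268, 402, 669, 600}, |N(210)| = 18.
Vertex 513 has 19 neighbors: 766, 305, 910, 199, 713, 210, 773, 195, 172, 579, 189, 946, 960, 877, 268, 834, 402, 669, 600.
Complete multipartite on [7, 7, 5, 4]: sandwich collapses at ϑ=7.
Numerically 7.0000000.
Lovász sandwich 7 ≤ 7 ≤ 7: collapsed.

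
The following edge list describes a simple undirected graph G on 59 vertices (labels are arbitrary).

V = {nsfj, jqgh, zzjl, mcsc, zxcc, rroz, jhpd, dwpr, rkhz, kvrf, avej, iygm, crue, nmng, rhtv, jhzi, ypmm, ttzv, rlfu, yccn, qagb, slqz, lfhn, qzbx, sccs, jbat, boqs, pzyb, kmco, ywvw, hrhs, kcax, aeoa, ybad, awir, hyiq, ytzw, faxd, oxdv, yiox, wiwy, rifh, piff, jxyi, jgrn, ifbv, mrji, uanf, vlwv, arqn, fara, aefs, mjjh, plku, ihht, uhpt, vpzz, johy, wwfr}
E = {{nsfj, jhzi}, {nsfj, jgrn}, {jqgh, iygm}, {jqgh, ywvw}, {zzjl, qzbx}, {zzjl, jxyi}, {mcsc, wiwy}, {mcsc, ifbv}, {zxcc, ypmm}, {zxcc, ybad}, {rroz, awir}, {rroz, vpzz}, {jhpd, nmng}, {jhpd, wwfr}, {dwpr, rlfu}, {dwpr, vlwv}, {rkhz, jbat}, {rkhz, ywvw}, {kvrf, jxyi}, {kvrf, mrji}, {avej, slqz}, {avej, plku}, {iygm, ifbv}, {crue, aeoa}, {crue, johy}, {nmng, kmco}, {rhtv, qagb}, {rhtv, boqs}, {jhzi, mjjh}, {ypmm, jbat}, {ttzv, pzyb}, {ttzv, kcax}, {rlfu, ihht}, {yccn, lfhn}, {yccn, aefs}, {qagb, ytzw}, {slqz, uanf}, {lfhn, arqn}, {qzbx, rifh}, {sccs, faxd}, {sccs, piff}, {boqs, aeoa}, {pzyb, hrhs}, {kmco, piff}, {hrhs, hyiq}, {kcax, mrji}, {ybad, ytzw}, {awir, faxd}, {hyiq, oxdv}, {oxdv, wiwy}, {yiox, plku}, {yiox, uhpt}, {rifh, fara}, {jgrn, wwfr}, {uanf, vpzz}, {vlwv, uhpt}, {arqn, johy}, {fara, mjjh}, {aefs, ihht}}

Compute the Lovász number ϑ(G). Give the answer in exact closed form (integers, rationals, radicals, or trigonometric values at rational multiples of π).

deg(qagb) = 2; N(qagb) = {rhtv, ytzw}.
deg(zzjl) = 2; N(zzjl) = {qzbx, jxyi}.
deg(kmco) = 2; N(kmco) = {nmng, piff}.
N(ttzv) = {pzyb, kcax}, |N(ttzv)| = 2.
59-vertex 2-regular graph: the odd cycle C_{59}.
spec(A) ≈ [2.0, 1.989, 1.955, 1.899, 1.821, 1.723, 1.605, 1.47, 1.317, 1.15, 0.969, 0.778, 0.577, 0.371, 0.16, -0.053, -0.265, -0.475, -0.678, -0.875, -1.061, -1.235, -1.395, -1.54, -1.667, -1.775, -1.863, -1.93, -1.975, -1.997] (distinct, 3 d.p.).
Lovász: ϑ = −59(-2*cos(pi/59))/(2+-(-1)*2*cos(pi/59)) = 59*cos(pi/59)/(cos(pi/59) + 1).
≈ 29.4790799 (to 7 d.p.).
α=29, χ(Ḡ)=30; ϑ=59*cos(pi/59)/(cos(pi/59) + 1) lies between (both strict).

59*cos(pi/59)/(cos(pi/59) + 1)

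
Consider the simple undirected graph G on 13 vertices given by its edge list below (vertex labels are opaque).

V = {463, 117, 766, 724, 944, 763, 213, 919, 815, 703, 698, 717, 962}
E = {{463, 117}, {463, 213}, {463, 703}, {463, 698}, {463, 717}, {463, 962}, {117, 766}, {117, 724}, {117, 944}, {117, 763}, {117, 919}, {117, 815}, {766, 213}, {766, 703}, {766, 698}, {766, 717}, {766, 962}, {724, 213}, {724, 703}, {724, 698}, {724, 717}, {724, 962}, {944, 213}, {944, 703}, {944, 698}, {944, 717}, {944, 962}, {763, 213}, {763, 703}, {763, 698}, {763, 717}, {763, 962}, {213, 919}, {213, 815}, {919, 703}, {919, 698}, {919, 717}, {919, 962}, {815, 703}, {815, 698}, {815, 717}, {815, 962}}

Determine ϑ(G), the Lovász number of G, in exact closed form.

7

deg(698) = 7; N(698) = {463, 766, 724, 944, 763, 919, 815}.
Vertex 717 has 7 neighbors: 463, 766, 724, 944, 763, 919, 815.
N(815) = {117, 213, 703, 698, 717, 962}, |N(815)| = 6.
Vertex 944 has 6 neighbors: 117, 213, 703, 698, 717, 962.
2 parts of sizes [7, 6]; α(G) = 7 = ϑ (perfect).
Numerically 7.000000000.
Lovász sandwich 7 ≤ 7 ≤ 7: collapsed.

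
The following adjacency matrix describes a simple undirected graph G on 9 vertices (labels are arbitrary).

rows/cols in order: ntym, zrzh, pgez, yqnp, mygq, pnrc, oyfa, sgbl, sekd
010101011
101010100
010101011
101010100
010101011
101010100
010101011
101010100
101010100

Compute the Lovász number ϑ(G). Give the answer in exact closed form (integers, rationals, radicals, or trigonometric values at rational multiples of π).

deg(sgbl) = 4; N(sgbl) = {ntym, pgez, mygq, oyfa}.
deg(zrzh) = 4; N(zrzh) = {ntym, pgez, mygq, oyfa}.
N(sekd) = {ntym, pgez, mygq, oyfa}, |N(sekd)| = 4.
deg(pgez) = 5; N(pgez) = {zrzh, yqnp, pnrc, sgbl, sekd}.
Complete multipartite on [5, 4]: sandwich collapses at ϑ=5.
= 5.000000… (decimal).
Lovász sandwich 5 ≤ 5 ≤ 5: collapsed.

5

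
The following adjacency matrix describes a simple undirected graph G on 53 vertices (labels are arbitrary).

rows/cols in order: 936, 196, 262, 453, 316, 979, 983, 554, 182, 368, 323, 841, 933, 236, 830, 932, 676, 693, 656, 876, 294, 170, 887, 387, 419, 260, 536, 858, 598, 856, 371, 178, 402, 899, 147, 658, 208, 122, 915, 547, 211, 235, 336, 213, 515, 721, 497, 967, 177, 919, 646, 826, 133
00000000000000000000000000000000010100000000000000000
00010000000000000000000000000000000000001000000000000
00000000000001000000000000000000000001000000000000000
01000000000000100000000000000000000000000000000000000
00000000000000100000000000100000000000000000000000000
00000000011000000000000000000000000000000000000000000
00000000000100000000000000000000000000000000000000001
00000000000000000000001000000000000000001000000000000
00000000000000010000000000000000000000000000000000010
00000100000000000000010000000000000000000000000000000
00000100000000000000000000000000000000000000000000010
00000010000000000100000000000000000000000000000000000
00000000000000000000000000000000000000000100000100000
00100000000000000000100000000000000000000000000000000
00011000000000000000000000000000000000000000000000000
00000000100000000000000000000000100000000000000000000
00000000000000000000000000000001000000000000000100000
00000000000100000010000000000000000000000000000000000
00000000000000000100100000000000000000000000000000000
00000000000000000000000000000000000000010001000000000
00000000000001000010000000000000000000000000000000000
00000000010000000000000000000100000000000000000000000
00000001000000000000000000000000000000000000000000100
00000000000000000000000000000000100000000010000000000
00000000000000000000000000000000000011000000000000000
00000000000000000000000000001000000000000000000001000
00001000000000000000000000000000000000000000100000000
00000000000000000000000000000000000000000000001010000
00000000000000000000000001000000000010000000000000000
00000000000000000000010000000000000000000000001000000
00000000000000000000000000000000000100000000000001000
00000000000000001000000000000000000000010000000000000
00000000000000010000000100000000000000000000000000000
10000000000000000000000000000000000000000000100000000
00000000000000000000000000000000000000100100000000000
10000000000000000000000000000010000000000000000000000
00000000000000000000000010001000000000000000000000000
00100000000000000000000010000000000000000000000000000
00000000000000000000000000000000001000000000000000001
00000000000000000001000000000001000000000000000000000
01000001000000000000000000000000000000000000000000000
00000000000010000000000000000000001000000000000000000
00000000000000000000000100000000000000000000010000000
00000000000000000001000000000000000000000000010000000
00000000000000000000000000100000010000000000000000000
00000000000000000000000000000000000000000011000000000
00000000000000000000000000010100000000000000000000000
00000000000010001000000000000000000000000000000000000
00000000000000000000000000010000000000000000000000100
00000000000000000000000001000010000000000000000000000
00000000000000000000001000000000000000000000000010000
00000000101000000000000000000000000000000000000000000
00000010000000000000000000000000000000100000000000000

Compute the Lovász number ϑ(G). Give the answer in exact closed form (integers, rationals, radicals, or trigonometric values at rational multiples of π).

53*cos(pi/53)/(cos(pi/53) + 1)

deg(453) = 2; N(453) = {196, 830}.
N(979) = {368, 323}, |N(979)| = 2.
deg(387) = 2; N(387) = {402, 336}.
deg(371) = 2; N(371) = {658, 919}.
53-vertex 2-regular graph: the odd cycle C_{53}.
A has 27 distinct eigenvalues ≈ [2.0, 1.986, 1.944, 1.8748, 1.7793, 1.6588, 1.515, 1.35, 1.166, 0.9656, 0.7517, 0.5272, 0.2953, 0.0593, -0.1776, -0.412, -0.6405, -0.8601, -1.0676, -1.2602, -1.435, -1.5897, -1.7221, -1.8303, -1.9128, -1.9685, -1.9965].
With N=53: ϑ(G) = 53·(-(-1)*2*cos(pi/53))/(2−(-2*cos(pi/53))) = 53*cos(pi/53)/(cos(pi/53) + 1).
ϑ(G) ≈ 26.4767.
26 ≤ 53*cos(pi/53)/(cos(pi/53) + 1) ≤ 27: both strict.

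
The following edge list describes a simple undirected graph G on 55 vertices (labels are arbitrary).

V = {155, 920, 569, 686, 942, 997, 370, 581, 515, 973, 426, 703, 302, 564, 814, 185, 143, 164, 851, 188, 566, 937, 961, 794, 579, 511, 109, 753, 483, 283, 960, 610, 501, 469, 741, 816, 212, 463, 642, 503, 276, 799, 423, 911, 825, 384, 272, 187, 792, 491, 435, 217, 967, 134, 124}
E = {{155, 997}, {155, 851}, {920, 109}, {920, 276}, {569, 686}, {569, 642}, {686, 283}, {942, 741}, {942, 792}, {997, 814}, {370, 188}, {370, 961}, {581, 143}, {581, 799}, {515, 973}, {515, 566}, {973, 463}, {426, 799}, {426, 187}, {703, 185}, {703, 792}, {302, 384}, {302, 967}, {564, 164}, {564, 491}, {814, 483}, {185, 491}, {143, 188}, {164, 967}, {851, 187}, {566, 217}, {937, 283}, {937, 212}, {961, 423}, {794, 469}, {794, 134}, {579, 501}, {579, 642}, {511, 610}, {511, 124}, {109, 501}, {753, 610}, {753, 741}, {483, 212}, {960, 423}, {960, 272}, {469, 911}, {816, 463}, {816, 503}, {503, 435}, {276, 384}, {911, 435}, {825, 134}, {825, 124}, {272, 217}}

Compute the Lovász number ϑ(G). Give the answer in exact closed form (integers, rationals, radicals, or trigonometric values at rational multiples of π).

55*cos(pi/55)/(cos(pi/55) + 1)

N(937) = {283, 212}, |N(937)| = 2.
N(997) = {155, 814}, |N(997)| = 2.
N(469) = {794, 911}, |N(469)| = 2.
Vertex 143 has 2 neighbors: 581, 188.
2-regular, N=55; the odd cycle C_{55}.
Distinct eigenvalues (to 6 d.p.): [2.0, 1.986963, 1.948024, 1.883689, 1.794797, 1.682507, 1.548283, 1.393875, 1.221296, 1.032795, 0.83083, 0.618034, 0.397181, 0.17115, -0.057112, -0.28463, -0.508437, -0.725615, -0.933335, -1.128886, -1.309721, -1.473482, -1.618034, -1.741492, -1.842247, -1.918986, -1.970708, -1.996738].
With N=55: ϑ(G) = 55·(-(-1)*2*cos(pi/55))/(2−(-2*cos(pi/55))) = 55*cos(pi/55)/(cos(pi/55) + 1).
≈ 27.477556878 (to 9 d.p.).
Sandwich: α(G)=27 ≤ ϑ(G)=55*cos(pi/55)/(cos(pi/55) + 1) ≤ χ(Ḡ)=28 (both strict).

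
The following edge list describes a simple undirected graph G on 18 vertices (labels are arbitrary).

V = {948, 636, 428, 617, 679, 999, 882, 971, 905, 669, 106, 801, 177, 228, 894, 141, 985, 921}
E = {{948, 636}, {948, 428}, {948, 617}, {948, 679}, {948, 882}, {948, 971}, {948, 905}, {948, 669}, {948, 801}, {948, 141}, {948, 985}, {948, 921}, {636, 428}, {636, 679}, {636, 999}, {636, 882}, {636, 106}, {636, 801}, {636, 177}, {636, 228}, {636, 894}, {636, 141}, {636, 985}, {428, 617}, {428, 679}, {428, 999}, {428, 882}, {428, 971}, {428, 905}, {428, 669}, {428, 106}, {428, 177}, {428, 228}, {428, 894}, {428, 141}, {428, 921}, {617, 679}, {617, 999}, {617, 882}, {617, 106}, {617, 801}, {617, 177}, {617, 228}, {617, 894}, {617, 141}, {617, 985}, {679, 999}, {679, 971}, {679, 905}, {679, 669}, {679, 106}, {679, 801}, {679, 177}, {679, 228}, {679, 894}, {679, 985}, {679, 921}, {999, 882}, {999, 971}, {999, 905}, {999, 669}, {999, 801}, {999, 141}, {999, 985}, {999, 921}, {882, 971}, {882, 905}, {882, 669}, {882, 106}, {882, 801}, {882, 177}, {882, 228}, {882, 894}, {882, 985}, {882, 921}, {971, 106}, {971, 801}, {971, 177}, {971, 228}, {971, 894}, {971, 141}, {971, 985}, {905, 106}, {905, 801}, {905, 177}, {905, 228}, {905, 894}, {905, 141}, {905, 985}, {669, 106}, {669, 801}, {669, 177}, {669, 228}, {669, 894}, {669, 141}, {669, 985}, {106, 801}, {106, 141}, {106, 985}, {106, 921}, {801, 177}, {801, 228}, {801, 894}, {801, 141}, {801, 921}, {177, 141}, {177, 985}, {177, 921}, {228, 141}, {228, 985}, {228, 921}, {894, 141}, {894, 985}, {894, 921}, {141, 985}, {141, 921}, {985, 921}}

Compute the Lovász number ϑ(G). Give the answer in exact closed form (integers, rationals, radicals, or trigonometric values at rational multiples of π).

N(669) = {948, 428, 679, 999, 882, 106, 801, 177, 228, 894, 141, 985}, |N(669)| = 12.
Vertex 106 has 12 neighbors: 636, 428, 617, 679, 882, 971, 905, 669, 801, 141, 985, 921.
deg(617) = 12; N(617) = {948, 428, 679, 999, 882, 106, 801, 177, 228, 894, 141, 985}.
deg(228) = 12; N(228) = {636, 428, 617, 679, 882, 971, 905, 669, 801, 141, 985, 921}.
Complete 4-partite, parts [6, 6, 3, 3]: perfect, ϑ = α = 6.
Numerically 6.00000.
Check 6 ≤ 6 ≤ 6: collapsed.

6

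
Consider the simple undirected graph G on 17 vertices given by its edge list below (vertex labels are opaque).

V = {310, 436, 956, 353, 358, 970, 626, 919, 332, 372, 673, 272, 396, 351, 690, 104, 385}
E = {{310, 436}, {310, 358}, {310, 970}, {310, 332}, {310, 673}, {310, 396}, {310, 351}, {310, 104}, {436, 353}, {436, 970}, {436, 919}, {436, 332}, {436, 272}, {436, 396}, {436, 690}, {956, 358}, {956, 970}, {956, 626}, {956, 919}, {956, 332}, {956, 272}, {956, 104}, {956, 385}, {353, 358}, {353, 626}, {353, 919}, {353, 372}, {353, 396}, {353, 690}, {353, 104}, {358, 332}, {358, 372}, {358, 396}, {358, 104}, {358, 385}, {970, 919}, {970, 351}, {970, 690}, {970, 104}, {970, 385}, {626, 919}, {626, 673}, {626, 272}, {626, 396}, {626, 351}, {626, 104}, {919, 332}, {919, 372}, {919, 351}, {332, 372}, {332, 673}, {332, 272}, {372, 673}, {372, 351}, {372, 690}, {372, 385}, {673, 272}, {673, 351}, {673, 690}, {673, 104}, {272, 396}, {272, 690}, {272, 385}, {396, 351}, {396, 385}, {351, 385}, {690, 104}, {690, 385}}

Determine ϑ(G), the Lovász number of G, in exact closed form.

sqrt(17)

deg(396) = 8; N(396) = {310, 436, 353, 358, 626, 272, 351, 385}.
deg(332) = 8; N(332) = {310, 436, 956, 358, 919, 372, 673, 272}.
Vertex 310 has 8 neighbors: 436, 358, 970, 332, 673, 396, 351, 104.
deg(104) = 8; N(104) = {310, 956, 353, 358, 970, 626, 673, 690}.
deg(v) = 8 for all v (|V|=17); SR(17,8,3,4) — a Paley graph.
A has 3 distinct eigenvalues ≈ [8.0, 1.56155, -2.56155].
With N=17: ϑ(G) = 17·(-(-sqrt(17)/2 - 1/2))/(8−(-sqrt(17)/2 - 1/2)) = sqrt(17).
Numerically 4.123105626.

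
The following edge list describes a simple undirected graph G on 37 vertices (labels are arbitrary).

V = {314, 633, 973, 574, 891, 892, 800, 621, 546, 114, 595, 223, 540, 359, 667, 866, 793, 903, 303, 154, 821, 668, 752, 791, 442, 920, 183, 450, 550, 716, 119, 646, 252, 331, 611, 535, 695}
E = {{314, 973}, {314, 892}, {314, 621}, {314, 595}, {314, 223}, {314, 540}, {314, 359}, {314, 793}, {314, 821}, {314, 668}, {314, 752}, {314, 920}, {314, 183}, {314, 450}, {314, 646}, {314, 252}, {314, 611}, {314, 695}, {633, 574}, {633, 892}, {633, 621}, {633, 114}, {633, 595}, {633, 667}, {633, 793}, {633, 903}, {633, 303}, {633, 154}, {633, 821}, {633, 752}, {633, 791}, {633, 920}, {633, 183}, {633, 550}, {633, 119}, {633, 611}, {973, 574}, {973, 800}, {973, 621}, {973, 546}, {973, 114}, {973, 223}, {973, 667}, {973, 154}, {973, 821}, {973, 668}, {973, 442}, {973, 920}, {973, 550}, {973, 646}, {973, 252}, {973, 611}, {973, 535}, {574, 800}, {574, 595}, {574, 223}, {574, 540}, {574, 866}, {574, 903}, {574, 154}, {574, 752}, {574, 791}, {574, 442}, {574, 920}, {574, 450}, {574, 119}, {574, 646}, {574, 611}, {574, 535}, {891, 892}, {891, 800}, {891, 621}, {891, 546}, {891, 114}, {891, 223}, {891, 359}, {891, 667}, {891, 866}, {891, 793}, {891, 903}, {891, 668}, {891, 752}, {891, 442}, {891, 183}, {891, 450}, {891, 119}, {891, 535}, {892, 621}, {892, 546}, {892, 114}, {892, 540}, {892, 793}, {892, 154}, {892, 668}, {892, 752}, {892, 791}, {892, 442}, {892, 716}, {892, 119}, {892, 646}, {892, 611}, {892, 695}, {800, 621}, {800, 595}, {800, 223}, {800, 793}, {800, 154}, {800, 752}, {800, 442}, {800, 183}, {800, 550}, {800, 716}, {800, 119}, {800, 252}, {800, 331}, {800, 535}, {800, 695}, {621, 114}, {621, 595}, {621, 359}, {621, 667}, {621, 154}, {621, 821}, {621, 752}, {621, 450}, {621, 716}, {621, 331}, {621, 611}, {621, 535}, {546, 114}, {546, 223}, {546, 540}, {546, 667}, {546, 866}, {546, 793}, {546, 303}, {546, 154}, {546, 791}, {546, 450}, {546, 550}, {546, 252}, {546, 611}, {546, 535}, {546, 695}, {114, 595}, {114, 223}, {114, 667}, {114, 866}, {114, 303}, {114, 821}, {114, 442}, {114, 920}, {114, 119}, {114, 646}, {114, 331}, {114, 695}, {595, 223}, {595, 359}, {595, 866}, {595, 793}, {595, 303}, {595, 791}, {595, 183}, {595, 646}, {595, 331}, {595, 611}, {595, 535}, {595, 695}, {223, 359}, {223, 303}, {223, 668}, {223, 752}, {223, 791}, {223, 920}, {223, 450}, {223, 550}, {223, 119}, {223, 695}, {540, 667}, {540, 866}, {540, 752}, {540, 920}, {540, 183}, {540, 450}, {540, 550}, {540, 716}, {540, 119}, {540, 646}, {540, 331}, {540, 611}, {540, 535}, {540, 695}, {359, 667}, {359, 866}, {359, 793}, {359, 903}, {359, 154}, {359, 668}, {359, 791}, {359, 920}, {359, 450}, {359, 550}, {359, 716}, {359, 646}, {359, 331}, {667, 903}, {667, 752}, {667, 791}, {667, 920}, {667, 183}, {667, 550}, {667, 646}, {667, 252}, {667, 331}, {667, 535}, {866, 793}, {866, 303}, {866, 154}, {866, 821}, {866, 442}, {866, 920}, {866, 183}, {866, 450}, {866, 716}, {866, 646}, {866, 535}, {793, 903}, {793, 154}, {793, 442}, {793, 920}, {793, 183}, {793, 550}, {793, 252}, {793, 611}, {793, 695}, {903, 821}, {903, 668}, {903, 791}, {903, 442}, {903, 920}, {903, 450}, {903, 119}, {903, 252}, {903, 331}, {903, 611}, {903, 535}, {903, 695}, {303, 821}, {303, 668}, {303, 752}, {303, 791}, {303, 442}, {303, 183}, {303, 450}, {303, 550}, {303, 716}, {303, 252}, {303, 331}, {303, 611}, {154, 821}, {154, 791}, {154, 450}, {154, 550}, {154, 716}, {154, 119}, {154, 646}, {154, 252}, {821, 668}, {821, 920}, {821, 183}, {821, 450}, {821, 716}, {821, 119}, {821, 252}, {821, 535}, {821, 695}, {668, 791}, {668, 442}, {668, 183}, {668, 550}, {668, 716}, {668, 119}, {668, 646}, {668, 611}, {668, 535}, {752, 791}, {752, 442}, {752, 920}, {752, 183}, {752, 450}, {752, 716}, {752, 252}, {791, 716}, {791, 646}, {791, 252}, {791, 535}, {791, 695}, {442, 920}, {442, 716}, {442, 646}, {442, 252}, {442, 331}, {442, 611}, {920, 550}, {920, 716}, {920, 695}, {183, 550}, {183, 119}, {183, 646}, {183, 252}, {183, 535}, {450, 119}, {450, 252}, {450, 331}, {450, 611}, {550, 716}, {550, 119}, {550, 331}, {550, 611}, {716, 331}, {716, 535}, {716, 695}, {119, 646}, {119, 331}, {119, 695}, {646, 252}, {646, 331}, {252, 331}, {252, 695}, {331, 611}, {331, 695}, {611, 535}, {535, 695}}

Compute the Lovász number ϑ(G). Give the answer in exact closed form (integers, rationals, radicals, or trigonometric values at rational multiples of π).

Vertex 450 has 18 neighbors: 314, 574, 891, 621, 546, 223, 540, 359, 866, 903, 303, 154, 821, 752, 119, 252, 331, 611.
N(359) = {314, 891, 621, 595, 223, 667, 866, 793, 903, 154, 668, 791, 920, 450, 550, 716, 646, 331}, |N(359)| = 18.
Vertex 550 has 18 neighbors: 633, 973, 800, 546, 223, 540, 359, 667, 793, 303, 154, 668, 920, 183, 716, 119, 331, 611.
Vertex 752 has 18 neighbors: 314, 633, 574, 891, 892, 800, 621, 223, 540, 667, 303, 791, 442, 920, 183, 450, 716, 252.
Every vertex has degree 18 (N=37); SR(37,18,8,9) — a Paley graph.
Distinct eigenvalues (to 5 d.p.): [18.0, 2.54138, -3.54138].
ϑ = −N·λ_min/(λ_max−λ_min) = −37·(-sqrt(37)/2 - 1/2)/(18−(-sqrt(37)/2 - 1/2)) = sqrt(37).
ϑ(G) ≈ 6.0828.

sqrt(37)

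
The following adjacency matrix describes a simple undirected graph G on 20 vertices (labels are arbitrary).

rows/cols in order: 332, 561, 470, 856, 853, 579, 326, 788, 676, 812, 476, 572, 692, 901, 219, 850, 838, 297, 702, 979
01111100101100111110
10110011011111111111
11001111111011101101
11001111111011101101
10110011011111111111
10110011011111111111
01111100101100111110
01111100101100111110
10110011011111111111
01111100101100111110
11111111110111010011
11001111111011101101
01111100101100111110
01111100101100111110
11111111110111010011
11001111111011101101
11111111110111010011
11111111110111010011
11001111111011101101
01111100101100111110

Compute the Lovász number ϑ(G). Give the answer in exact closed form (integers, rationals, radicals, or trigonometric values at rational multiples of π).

7

deg(853) = 16; N(853) = {332, 470, 856, 326, 788, 812, 476, 572, 692, 901, 219, 850, 838, 297, 702, 979}.
deg(326) = 13; N(326) = {561, 470, 856, 853, 579, 676, 476, 572, 219, 850, 838, 297, 702}.
N(692) = {561, 470, 856, 853, 579, 676, 476, 572, 219, 850, 838, 297, 702}, |N(692)| = 13.
N(856) = {332, 561, 853, 579, 326, 788, 676, 812, 476, 692, 901, 219, 838, 297, 979}, |N(856)| = 15.
G = K_{7,5,4,4}: α = 7 = χ(Ḡ), so ϑ = 7.
ϑ(G) ≈ 7.000000.
7 ≤ 7 ≤ 7: collapsed.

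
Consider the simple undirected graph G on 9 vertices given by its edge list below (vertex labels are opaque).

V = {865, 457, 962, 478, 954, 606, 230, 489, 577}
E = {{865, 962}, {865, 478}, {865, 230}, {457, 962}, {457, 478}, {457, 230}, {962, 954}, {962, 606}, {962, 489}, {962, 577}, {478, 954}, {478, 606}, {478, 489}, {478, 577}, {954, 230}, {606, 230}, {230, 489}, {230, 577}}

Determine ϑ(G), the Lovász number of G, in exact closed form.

6

deg(478) = 6; N(478) = {865, 457, 954, 606, 489, 577}.
deg(230) = 6; N(230) = {865, 457, 954, 606, 489, 577}.
N(606) = {962, 478, 230}, |N(606)| = 3.
deg(489) = 3; N(489) = {962, 478, 230}.
G = K_{6,3}: α = 6 = χ(Ḡ), so ϑ = 6.
ϑ(G) ≈ 6.000000.
α=6, χ(Ḡ)=6; ϑ=6 lies between (collapsed).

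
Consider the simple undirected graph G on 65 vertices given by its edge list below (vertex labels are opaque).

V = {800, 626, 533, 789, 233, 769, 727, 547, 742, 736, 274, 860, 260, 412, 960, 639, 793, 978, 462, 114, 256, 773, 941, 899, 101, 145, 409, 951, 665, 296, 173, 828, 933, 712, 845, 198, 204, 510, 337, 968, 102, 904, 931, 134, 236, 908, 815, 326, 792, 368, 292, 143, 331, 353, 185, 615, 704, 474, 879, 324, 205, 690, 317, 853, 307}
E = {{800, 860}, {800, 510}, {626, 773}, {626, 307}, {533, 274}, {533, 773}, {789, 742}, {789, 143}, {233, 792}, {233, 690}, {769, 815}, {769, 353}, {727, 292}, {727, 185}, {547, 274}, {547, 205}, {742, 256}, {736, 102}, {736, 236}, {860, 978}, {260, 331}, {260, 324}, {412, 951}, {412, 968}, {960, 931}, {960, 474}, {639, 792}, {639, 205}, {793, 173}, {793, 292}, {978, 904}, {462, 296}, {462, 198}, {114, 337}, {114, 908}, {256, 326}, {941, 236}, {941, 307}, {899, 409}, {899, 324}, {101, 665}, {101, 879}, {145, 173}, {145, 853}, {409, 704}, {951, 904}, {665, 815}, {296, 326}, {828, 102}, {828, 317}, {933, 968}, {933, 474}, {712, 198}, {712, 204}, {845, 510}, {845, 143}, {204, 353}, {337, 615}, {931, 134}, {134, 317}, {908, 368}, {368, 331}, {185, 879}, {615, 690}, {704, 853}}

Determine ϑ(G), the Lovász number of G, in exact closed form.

65*cos(pi/65)/(cos(pi/65) + 1)

deg(690) = 2; N(690) = {233, 615}.
Vertex 145 has 2 neighbors: 173, 853.
Vertex 742 has 2 neighbors: 789, 256.
deg(324) = 2; N(324) = {260, 899}.
G on 65 vertices is 2-regular; this is C_{65}, the 65-cycle.
A has 33 distinct eigenvalues ≈ [2.0, 1.990663, 1.96274, 1.916492, 1.852349, 1.770912, 1.67294, 1.559349, 1.431198, 1.289684, 1.136129, 0.971967, 0.798729, 0.618034, 0.431568, 0.241073, 0.048327, -0.14487, -0.336714, -0.525415, -0.70921, -0.886383, -1.05528, -1.214325, -1.362032, -1.497021, -1.618034, -1.723939, -1.813749, -1.886624, -1.941884, -1.979013, -1.997664].
Lovász (edge-transitive): ϑ = −65·(-2*cos(pi/65))/((2)−(-2*cos(pi/65))) = 65*cos(pi/65)/(cos(pi/65) + 1).
ϑ(G) ≈ 32.481012600.
Sandwich: α(G)=32 ≤ ϑ(G)=65*cos(pi/65)/(cos(pi/65) + 1) ≤ χ(Ḡ)=33 (both strict).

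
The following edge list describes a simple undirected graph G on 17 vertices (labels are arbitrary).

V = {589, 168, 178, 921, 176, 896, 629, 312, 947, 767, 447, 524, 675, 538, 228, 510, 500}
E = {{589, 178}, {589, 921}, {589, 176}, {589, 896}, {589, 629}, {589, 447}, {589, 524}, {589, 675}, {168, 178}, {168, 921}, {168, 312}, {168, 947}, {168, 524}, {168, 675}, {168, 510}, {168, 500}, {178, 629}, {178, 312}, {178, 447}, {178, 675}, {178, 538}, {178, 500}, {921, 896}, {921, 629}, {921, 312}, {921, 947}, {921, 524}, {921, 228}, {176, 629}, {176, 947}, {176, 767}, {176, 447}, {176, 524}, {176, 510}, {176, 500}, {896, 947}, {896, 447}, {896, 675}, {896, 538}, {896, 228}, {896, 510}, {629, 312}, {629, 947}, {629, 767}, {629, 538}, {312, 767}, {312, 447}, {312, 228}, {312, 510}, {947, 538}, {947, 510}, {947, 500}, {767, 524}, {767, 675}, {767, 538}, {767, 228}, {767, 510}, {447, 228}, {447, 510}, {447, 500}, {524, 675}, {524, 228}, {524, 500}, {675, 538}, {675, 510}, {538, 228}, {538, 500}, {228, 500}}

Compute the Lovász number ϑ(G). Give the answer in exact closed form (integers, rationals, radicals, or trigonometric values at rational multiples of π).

N(589) = {178, 921, 176, 896, 629, 447, 524, 675}, |N(589)| = 8.
N(176) = {589, 629, 947, 767, 447, 524, 510, 500}, |N(176)| = 8.
deg(947) = 8; N(947) = {168, 921, 176, 896, 629, 538, 510, 500}.
Vertex 178 has 8 neighbors: 589, 168, 629, 312, 447, 675, 538, 500.
Regular of degree 8 on 17 vertices: Paley(17): SR with (k,λ,μ)=(8,3,4).
A has 3 distinct eigenvalues ≈ [8.0, 1.5616, -2.5616].
With N=17: ϑ(G) = 17·(-(-sqrt(17)/2 - 1/2))/(8−(-sqrt(17)/2 - 1/2)) = sqrt(17).
Numerically 4.1231056.

sqrt(17)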